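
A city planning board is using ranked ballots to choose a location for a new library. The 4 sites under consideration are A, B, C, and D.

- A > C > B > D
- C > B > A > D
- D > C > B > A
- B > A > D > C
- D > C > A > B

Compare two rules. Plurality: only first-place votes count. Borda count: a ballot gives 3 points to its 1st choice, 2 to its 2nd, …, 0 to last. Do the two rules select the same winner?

No

Plurality first-place counts: A 1, B 1, C 1, D 2 → D.
Borda totals: A 7, B 7, C 9, D 7 → C.
The two rules disagree: plurality picks D, Borda picks C.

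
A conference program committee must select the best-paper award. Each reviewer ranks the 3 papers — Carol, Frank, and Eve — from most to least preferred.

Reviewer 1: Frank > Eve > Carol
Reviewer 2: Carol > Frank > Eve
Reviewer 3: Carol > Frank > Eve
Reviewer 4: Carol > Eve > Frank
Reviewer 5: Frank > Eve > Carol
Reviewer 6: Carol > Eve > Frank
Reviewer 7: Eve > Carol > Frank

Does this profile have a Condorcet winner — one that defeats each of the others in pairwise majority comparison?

Head-to-head results (7 voters total):
Carol vs Frank: Carol wins 5–2.
Carol vs Eve: Carol wins 4–3.
Frank vs Eve: Frank wins 4–3.
Carol beats each rival — Frank (5–2), Eve (4–3) — so Carol is the Condorcet winner.

Yes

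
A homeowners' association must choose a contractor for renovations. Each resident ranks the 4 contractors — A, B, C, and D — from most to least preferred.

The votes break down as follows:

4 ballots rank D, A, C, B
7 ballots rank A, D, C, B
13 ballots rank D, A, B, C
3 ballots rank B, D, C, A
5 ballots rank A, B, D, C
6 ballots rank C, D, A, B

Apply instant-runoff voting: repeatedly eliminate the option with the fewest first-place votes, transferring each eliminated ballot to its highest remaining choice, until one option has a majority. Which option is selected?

D

Round 1: D 17, A 12, C 6, B 3. B has the fewest and is eliminated.
Round 2: D 20, A 12, C 6. D has a majority.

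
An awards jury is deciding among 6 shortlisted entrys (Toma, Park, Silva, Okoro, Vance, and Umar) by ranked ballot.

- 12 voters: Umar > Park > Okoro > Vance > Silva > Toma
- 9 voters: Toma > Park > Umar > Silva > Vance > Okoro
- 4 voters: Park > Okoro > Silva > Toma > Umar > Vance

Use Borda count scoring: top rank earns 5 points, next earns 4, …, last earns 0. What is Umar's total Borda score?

91

Borda scores:
  Toma: 12·0 + 9·5 + 4·2 = 53
  Park: 12·4 + 9·4 + 4·5 = 104
  Silva: 12·1 + 9·2 + 4·3 = 42
  Okoro: 12·3 + 9·0 + 4·4 = 52
  Vance: 12·2 + 9·1 + 4·0 = 33
  Umar: 12·5 + 9·3 + 4·1 = 91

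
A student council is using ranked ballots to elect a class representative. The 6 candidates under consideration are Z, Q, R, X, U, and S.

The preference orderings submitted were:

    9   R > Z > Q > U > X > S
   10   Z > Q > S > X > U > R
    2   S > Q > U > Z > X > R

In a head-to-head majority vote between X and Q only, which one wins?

Q

Ballots ranking X above Q: 0.
Ballots ranking Q above X: 9+10+2 = 21.
Q wins the head-to-head, 21–0.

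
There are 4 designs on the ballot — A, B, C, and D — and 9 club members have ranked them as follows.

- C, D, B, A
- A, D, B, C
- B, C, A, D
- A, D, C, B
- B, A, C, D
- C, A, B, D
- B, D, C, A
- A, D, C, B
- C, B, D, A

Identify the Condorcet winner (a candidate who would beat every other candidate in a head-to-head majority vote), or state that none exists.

C

Head-to-head results (9 voters total):
A vs B: B wins 5–4.
A vs C: C wins 5–4.
A vs D: A wins 6–3.
B vs C: C wins 5–4.
B vs D: B wins 5–4.
C vs D: C wins 5–4.
C beats each rival — A (5–4), B (5–4), D (5–4) — so C is the Condorcet winner.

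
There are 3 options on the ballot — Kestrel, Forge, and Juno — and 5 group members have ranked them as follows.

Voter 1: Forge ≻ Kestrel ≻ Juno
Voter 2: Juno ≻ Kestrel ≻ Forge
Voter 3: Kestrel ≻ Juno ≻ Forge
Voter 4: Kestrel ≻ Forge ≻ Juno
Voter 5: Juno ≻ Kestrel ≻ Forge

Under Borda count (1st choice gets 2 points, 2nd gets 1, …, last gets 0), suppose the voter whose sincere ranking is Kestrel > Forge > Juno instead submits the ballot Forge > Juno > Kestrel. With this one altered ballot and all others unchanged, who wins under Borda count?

Juno

Borda totals with the altered ballot: Kestrel 5, Forge 4, Juno 6.
The switch changes the winner from Kestrel to Juno.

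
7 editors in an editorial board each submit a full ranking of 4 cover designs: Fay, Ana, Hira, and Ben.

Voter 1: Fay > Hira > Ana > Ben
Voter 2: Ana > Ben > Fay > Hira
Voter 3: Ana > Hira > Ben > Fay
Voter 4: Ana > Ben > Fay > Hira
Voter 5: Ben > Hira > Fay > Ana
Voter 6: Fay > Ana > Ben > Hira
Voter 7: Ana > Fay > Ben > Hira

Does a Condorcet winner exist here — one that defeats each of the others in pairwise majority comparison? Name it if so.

Ana

Head-to-head results (7 voters total):
Fay vs Ana: Ana wins 4–3.
Fay vs Hira: Fay wins 5–2.
Fay vs Ben: Ben wins 4–3.
Ana vs Hira: Ana wins 5–2.
Ana vs Ben: Ana wins 6–1.
Hira vs Ben: Ben wins 5–2.
Ana beats each rival — Fay (4–3), Hira (5–2), Ben (6–1) — so Ana is the Condorcet winner.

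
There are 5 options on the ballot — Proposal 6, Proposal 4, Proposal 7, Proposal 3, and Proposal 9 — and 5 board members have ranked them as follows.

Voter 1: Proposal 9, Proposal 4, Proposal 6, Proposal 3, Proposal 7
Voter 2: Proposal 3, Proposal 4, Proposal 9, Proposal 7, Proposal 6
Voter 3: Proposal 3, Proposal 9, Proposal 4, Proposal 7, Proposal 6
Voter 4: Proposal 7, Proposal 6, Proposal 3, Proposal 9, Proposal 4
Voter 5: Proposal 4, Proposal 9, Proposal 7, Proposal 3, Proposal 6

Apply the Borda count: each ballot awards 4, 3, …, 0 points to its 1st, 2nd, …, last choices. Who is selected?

Borda scores:
  Proposal 6: 2 + 0 + 0 + 3 + 0 = 5
  Proposal 4: 3 + 3 + 2 + 0 + 4 = 12
  Proposal 7: 0 + 1 + 1 + 4 + 2 = 8
  Proposal 3: 1 + 4 + 4 + 2 + 1 = 12
  Proposal 9: 4 + 2 + 3 + 1 + 3 = 13
Proposal 9 has the highest total.

Proposal 9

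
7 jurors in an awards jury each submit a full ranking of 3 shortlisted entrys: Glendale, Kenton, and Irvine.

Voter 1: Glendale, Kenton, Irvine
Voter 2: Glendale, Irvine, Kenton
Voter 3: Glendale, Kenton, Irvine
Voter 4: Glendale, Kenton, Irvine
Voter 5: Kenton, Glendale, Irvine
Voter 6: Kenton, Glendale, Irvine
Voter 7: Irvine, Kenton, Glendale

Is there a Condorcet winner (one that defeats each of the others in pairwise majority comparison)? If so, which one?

Glendale

Head-to-head results (7 voters total):
Glendale vs Kenton: Glendale wins 4–3.
Glendale vs Irvine: Glendale wins 6–1.
Kenton vs Irvine: Kenton wins 5–2.
Glendale beats each rival — Kenton (4–3), Irvine (6–1) — so Glendale is the Condorcet winner.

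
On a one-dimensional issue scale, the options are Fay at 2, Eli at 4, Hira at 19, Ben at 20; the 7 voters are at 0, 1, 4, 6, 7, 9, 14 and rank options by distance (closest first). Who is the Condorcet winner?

Eli

With single-peaked preferences on a line, the Condorcet winner is the candidate closest to the median voter.
The median voter (position 6) is closest to Eli at 4.
Check: Eli vs Ben — voters closer to Eli: 6 of 7.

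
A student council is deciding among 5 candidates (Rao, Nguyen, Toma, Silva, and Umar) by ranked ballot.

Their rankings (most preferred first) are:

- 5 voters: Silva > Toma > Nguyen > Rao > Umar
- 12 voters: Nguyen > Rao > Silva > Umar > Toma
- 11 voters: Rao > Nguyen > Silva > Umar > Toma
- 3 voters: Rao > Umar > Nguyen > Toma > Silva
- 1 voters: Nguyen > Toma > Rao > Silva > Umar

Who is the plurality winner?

First-place vote totals:
  Rao: 14
  Nguyen: 13
  Toma: 0
  Silva: 5
  Umar: 0
Rao has the most first-place votes.

Rao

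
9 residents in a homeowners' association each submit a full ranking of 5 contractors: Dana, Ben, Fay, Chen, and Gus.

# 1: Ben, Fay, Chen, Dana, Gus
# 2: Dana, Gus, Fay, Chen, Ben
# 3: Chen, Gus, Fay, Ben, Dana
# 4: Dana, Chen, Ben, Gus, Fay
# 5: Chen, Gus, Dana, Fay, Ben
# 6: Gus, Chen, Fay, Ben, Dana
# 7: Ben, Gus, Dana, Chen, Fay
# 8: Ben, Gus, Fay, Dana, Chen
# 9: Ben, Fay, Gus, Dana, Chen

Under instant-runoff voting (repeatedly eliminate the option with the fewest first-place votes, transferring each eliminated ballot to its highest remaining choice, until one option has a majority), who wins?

Round 1: Ben 4, Dana 2, Chen 2, Gus 1, Fay 0. Fay has the fewest and is eliminated.
Round 2: Ben 4, Dana 2, Chen 2, Gus 1. Gus has the fewest and is eliminated.
Round 3: Ben 4, Chen 3, Dana 2. Dana has the fewest and is eliminated.
Round 4: Chen 5, Ben 4. Chen has a majority.

Chen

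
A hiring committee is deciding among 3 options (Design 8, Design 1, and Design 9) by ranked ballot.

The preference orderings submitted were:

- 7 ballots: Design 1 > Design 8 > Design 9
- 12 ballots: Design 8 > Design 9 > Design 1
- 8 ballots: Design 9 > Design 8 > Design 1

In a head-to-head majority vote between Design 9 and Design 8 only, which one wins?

Ballots ranking Design 9 above Design 8: 8.
Ballots ranking Design 8 above Design 9: 7+12 = 19.
Design 8 wins the head-to-head, 19–8.

Design 8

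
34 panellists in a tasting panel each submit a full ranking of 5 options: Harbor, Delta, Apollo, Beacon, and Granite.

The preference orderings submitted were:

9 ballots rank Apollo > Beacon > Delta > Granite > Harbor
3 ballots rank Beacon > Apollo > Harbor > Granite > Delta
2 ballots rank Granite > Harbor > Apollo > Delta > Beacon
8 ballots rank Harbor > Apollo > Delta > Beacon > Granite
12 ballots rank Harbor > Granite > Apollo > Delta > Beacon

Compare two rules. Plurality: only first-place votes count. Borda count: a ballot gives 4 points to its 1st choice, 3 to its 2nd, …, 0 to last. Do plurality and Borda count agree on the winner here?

Plurality first-place counts: Harbor 20, Delta 0, Apollo 9, Beacon 3, Granite 2 → Harbor.
Borda totals: Harbor 92, Delta 48, Apollo 97, Beacon 47, Granite 56 → Apollo.
The two rules disagree: plurality picks Harbor, Borda picks Apollo.

No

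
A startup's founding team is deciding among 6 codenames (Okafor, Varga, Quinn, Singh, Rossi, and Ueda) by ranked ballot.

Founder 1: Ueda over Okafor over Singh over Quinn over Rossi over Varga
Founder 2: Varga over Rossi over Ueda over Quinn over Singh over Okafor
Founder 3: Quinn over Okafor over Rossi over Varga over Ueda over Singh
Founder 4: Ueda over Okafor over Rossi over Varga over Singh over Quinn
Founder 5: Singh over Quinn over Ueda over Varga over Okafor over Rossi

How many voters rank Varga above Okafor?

2

Ballots ranking Varga above Okafor: 2.
Ballots ranking Okafor above Varga: 3.
So 2 of 5 voters prefer Varga to Okafor.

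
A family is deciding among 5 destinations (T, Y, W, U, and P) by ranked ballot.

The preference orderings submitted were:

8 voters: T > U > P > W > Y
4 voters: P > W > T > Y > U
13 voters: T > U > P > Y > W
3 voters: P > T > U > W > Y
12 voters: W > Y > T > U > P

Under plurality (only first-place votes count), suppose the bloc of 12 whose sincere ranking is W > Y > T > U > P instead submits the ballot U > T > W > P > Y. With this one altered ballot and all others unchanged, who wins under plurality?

T

First-place totals with the altered ballot: T 21, Y 0, W 0, U 12, P 7.
The winner is unchanged: still T.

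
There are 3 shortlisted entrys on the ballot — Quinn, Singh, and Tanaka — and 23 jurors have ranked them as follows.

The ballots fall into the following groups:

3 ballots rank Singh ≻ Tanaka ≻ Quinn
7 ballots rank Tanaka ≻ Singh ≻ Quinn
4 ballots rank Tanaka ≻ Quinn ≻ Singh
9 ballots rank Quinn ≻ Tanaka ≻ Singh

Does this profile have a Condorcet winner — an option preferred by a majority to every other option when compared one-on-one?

Yes

Head-to-head results (23 voters total):
Quinn vs Singh: Quinn wins 13–10.
Quinn vs Tanaka: Tanaka wins 14–9.
Singh vs Tanaka: Tanaka wins 20–3.
Tanaka beats each rival — Quinn (14–9), Singh (20–3) — so Tanaka is the Condorcet winner.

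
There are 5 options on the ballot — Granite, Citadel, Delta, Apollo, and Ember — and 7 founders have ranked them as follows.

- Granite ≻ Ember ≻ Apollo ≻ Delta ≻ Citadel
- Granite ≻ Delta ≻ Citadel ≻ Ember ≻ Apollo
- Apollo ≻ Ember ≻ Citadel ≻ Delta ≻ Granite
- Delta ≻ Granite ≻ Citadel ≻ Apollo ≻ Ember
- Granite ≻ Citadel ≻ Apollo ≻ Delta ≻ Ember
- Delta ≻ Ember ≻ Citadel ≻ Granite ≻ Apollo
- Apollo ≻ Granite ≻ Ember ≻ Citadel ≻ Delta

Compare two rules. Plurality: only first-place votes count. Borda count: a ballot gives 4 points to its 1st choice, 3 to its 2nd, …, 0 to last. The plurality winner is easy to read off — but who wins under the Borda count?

Granite

Plurality first-place counts: Granite 3, Citadel 0, Delta 2, Apollo 2, Ember 0 → Granite.
Borda totals: Granite 19, Citadel 12, Delta 14, Apollo 13, Ember 12 → Granite.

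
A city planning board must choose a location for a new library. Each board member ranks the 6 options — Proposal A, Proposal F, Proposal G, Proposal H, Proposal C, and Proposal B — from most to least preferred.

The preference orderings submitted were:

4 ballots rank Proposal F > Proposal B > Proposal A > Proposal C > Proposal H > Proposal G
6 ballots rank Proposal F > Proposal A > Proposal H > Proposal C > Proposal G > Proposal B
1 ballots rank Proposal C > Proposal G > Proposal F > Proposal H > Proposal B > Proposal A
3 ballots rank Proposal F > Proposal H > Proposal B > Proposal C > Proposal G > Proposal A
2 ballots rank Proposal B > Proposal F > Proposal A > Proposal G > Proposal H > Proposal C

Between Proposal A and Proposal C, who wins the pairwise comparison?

Proposal A

Ballots ranking Proposal A above Proposal C: 4+6+2 = 12.
Ballots ranking Proposal C above Proposal A: 1+3 = 4.
Proposal A wins the head-to-head, 12–4.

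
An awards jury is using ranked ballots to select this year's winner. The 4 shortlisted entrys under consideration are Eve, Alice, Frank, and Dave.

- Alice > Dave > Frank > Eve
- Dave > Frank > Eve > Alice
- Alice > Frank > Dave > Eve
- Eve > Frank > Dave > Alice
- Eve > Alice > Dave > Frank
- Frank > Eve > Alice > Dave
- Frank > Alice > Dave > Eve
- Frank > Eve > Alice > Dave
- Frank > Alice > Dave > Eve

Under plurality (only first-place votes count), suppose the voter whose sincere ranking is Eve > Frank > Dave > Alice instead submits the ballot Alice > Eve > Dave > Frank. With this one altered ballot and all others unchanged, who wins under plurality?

First-place totals with the altered ballot: Eve 1, Alice 3, Frank 4, Dave 1.
The winner is unchanged: still Frank.

Frank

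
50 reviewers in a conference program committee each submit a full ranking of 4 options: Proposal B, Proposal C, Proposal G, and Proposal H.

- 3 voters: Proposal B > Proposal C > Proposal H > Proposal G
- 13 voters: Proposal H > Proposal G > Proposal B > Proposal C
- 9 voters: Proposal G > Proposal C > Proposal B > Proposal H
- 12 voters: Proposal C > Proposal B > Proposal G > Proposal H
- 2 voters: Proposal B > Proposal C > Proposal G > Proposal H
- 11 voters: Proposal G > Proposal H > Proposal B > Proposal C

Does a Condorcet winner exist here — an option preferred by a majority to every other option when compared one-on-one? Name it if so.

Head-to-head results (50 voters total):
Proposal B vs Proposal C: Proposal B wins 29–21.
Proposal B vs Proposal G: Proposal G wins 33–17.
Proposal B vs Proposal H: Proposal B wins 26–24.
Proposal C vs Proposal G: Proposal G wins 33–17.
Proposal C vs Proposal H: Proposal C wins 26–24.
Proposal G vs Proposal H: Proposal G wins 34–16.
Proposal G beats each rival — Proposal B (33–17), Proposal C (33–17), Proposal H (34–16) — so Proposal G is the Condorcet winner.

Proposal G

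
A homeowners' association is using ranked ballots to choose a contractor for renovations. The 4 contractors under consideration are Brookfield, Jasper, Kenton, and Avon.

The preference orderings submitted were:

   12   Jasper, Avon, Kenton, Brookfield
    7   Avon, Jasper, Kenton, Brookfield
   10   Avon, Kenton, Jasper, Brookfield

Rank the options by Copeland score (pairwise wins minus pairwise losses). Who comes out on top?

Pairwise results:
  Brookfield vs Jasper: Jasper wins 29–0.
  Brookfield vs Kenton: Kenton wins 29–0.
  Brookfield vs Avon: Avon wins 29–0.
  Jasper vs Kenton: Jasper wins 19–10.
  Jasper vs Avon: Avon wins 17–12.
  Kenton vs Avon: Avon wins 29–0.
Copeland scores (wins − losses):
  Brookfield: 0 − 3 = -3
  Jasper: 2 − 1 = 1
  Kenton: 1 − 2 = -1
  Avon: 3 − 0 = 3
Avon has the best Copeland score.

Avon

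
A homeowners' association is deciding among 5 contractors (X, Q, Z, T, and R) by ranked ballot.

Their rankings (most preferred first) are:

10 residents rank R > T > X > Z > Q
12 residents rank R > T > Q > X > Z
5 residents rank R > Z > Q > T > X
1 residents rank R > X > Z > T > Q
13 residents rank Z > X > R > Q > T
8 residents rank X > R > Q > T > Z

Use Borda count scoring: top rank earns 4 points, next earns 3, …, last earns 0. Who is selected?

Borda scores:
  X: 10·2 + 12·1 + 5·0 + 3 + 13·3 + 8·4 = 106
  Q: 10·0 + 12·2 + 5·2 + 0 + 13·1 + 8·2 = 63
  Z: 10·1 + 12·0 + 5·3 + 2 + 13·4 + 8·0 = 79
  T: 10·3 + 12·3 + 5·1 + 1 + 13·0 + 8·1 = 80
  R: 10·4 + 12·4 + 5·4 + 4 + 13·2 + 8·3 = 162
R has the highest total.

R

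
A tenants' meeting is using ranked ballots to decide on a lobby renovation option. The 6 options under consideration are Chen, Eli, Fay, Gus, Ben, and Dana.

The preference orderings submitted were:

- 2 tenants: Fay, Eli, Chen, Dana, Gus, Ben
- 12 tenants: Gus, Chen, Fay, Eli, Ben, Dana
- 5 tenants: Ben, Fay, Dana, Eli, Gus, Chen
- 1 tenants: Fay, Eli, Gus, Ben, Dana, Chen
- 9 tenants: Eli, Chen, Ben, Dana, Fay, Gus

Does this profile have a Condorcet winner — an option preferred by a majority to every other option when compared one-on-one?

No

Head-to-head results (29 voters total):
Chen vs Eli: Eli wins 17–12.
Chen vs Fay: Chen wins 21–8.
Chen vs Gus: Gus wins 18–11.
Chen vs Ben: Chen wins 23–6.
Chen vs Dana: Chen wins 23–6.
Eli vs Fay: Fay wins 20–9.
Eli vs Gus: Eli wins 17–12.
Eli vs Ben: Eli wins 24–5.
Eli vs Dana: Eli wins 24–5.
Fay vs Gus: Fay wins 17–12.
Fay vs Ben: Fay wins 15–14.
Fay vs Dana: Fay wins 20–9.
Gus vs Ben: Gus wins 15–14.
Gus vs Dana: Dana wins 16–13.
Ben vs Dana: Ben wins 27–2.
No candidate beats all others: Chen beats Fay beats Eli beats Chen, a majority cycle.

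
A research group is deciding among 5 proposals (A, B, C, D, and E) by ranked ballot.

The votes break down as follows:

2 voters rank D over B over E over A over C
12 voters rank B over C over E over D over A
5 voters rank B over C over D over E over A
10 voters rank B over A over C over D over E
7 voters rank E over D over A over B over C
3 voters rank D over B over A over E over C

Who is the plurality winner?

First-place vote totals:
  A: 0
  B: 27
  C: 0
  D: 5
  E: 7
B has the most first-place votes.

B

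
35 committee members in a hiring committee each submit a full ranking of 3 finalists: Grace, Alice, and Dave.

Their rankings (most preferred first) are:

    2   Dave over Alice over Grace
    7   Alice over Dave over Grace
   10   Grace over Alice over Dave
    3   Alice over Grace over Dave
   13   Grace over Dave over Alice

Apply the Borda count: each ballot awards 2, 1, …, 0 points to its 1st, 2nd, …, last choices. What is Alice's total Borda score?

32

Borda scores:
  Grace: 2·0 + 7·0 + 10·2 + 3·1 + 13·2 = 49
  Alice: 2·1 + 7·2 + 10·1 + 3·2 + 13·0 = 32
  Dave: 2·2 + 7·1 + 10·0 + 3·0 + 13·1 = 24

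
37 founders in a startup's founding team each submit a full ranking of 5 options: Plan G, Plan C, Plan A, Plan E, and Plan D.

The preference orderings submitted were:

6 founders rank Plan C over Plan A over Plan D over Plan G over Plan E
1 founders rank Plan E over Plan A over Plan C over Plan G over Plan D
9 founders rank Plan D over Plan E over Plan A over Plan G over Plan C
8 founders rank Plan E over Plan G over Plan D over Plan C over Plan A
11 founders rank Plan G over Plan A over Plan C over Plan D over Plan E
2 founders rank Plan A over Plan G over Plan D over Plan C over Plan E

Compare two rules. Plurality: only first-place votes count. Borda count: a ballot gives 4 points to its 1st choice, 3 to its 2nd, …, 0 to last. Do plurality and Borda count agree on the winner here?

Plurality first-place counts: Plan G 11, Plan C 6, Plan A 2, Plan E 9, Plan D 9 → Plan G.
Borda totals: Plan G 90, Plan C 58, Plan A 80, Plan E 63, Plan D 79 → Plan G.
The two rules agree on Plan G.

Yes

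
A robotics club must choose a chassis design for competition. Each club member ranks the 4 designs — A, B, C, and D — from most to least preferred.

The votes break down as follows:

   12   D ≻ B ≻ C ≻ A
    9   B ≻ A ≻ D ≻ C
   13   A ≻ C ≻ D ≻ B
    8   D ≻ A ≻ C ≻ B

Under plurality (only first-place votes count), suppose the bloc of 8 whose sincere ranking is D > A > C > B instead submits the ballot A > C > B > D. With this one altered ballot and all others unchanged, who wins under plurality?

A

First-place totals with the altered ballot: A 21, B 9, C 0, D 12.
The switch changes the winner from D to A.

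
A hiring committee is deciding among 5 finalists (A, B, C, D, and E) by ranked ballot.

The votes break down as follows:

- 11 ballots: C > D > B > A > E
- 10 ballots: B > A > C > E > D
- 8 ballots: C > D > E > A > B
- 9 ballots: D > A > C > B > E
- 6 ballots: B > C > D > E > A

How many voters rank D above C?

9

Ballots ranking D above C: 9.
Ballots ranking C above D: 11+10+8+6 = 35.
So 9 of 44 voters prefer D to C.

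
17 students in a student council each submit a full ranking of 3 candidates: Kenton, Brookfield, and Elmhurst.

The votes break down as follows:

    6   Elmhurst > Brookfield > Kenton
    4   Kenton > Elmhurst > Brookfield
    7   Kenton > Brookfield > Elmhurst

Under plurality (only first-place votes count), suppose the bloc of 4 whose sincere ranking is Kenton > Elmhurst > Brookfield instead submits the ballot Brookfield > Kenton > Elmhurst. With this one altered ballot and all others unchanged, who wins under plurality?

First-place totals with the altered ballot: Kenton 7, Brookfield 4, Elmhurst 6.
The winner is unchanged: still Kenton.

Kenton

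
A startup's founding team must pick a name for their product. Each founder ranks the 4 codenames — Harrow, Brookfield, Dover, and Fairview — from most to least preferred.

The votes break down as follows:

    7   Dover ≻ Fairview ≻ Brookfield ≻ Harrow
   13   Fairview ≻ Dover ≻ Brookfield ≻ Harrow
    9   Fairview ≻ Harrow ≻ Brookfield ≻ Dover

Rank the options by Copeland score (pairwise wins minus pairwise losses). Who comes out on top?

Fairview

Pairwise results:
  Harrow vs Brookfield: Brookfield wins 20–9.
  Harrow vs Dover: Dover wins 20–9.
  Harrow vs Fairview: Fairview wins 29–0.
  Brookfield vs Dover: Dover wins 20–9.
  Brookfield vs Fairview: Fairview wins 29–0.
  Dover vs Fairview: Fairview wins 22–7.
Copeland scores (wins − losses):
  Harrow: 0 − 3 = -3
  Brookfield: 1 − 2 = -1
  Dover: 2 − 1 = 1
  Fairview: 3 − 0 = 3
Fairview has the best Copeland score.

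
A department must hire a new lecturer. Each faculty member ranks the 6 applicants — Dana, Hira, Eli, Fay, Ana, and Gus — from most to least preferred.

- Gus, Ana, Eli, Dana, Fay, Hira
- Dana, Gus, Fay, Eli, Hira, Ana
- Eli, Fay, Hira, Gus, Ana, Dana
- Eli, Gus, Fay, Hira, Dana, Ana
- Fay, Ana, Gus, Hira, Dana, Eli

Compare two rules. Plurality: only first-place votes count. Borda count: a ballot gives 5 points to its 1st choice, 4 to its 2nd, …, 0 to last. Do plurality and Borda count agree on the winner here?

No

Plurality first-place counts: Dana 1, Hira 0, Eli 2, Fay 1, Ana 0, Gus 1 → Eli.
Borda totals: Dana 9, Hira 8, Eli 15, Fay 16, Ana 9, Gus 18 → Gus.
The two rules disagree: plurality picks Eli, Borda picks Gus.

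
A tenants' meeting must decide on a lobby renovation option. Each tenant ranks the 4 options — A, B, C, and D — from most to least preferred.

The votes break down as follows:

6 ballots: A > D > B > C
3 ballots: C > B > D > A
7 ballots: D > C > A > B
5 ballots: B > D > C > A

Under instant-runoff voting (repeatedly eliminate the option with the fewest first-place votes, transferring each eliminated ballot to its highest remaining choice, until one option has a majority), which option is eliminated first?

C

Round 1: D 7, A 6, B 5, C 3. C has the fewest and is eliminated.
Round 2: B 8, D 7, A 6. A has the fewest and is eliminated.
Round 3: D 13, B 8. D has a majority.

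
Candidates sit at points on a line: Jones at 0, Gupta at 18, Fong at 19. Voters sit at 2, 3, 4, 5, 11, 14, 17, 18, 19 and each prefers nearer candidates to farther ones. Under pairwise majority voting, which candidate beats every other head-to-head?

Gupta

With single-peaked preferences on a line, the Condorcet winner is the candidate closest to the median voter.
The median voter (position 11) is closest to Gupta at 18.
Check: Gupta vs Jones — voters closer to Gupta: 5 of 9.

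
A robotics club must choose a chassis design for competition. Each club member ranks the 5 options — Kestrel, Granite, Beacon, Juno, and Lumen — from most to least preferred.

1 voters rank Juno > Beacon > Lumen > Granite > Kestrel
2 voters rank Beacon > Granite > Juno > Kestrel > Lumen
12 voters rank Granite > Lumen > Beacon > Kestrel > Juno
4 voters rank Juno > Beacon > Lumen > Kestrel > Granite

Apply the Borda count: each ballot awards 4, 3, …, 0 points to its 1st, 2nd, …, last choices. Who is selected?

Borda scores:
  Kestrel: 0 + 2·1 + 12·1 + 4·1 = 18
  Granite: 1 + 2·3 + 12·4 + 4·0 = 55
  Beacon: 3 + 2·4 + 12·2 + 4·3 = 47
  Juno: 4 + 2·2 + 12·0 + 4·4 = 24
  Lumen: 2 + 2·0 + 12·3 + 4·2 = 46
Granite has the highest total.

Granite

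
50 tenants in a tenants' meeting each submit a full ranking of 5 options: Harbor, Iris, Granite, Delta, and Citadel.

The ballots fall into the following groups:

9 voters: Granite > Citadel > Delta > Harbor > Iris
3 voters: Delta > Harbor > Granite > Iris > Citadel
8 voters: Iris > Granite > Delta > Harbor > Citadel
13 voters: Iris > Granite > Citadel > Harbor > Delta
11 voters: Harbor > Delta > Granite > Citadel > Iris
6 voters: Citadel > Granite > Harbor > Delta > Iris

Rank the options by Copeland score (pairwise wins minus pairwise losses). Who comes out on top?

Pairwise results:
  Harbor vs Iris: Harbor wins 29–21.
  Harbor vs Granite: Granite wins 36–14.
  Harbor vs Delta: Harbor wins 30–20.
  Harbor vs Citadel: Citadel wins 28–22.
  Iris vs Granite: Granite wins 29–21.
  Iris vs Delta: Delta wins 29–21.
  Iris vs Citadel: Citadel wins 26–24.
  Granite vs Delta: Granite wins 36–14.
  Granite vs Citadel: Granite wins 44–6.
  Delta vs Citadel: Citadel wins 28–22.
Copeland scores (wins − losses):
  Harbor: 2 − 2 = 0
  Iris: 0 − 4 = -4
  Granite: 4 − 0 = 4
  Delta: 1 − 3 = -2
  Citadel: 3 − 1 = 2
Granite has the best Copeland score.

Granite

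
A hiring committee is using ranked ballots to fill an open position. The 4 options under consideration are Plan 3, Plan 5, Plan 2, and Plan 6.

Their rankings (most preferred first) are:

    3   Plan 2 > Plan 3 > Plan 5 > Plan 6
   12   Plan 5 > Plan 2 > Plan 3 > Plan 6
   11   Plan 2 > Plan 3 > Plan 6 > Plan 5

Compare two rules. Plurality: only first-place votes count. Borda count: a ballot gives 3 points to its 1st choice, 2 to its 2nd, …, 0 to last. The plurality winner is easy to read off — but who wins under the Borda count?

Plan 2

Plurality first-place counts: Plan 3 0, Plan 5 12, Plan 2 14, Plan 6 0 → Plan 2.
Borda totals: Plan 3 40, Plan 5 39, Plan 2 66, Plan 6 11 → Plan 2.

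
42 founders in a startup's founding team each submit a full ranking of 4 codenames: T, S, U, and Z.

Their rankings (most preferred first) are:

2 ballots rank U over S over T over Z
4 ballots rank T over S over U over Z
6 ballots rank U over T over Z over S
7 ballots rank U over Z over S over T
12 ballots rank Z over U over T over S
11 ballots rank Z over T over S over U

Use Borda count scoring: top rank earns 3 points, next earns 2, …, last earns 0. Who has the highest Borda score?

Borda scores:
  T: 2·1 + 4·3 + 6·2 + 7·0 + 12·1 + 11·2 = 60
  S: 2·2 + 4·2 + 6·0 + 7·1 + 12·0 + 11·1 = 30
  U: 2·3 + 4·1 + 6·3 + 7·3 + 12·2 + 11·0 = 73
  Z: 2·0 + 4·0 + 6·1 + 7·2 + 12·3 + 11·3 = 89
Z has the highest total.

Z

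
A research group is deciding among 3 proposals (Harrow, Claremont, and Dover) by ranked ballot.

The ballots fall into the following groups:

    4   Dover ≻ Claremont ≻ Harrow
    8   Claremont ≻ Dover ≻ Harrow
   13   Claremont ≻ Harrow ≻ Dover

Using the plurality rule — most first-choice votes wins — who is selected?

Claremont

First-place vote totals:
  Harrow: 0
  Claremont: 21
  Dover: 4
Claremont has the most first-place votes.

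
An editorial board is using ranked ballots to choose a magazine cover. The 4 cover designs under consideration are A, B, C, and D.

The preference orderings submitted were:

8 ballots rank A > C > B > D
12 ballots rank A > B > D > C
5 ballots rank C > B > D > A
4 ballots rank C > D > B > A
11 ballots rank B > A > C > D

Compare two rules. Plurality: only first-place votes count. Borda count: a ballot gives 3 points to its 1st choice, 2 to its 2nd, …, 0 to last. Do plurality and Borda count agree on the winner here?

Plurality first-place counts: A 20, B 11, C 9, D 0 → A.
Borda totals: A 82, B 79, C 54, D 25 → A.
The two rules agree on A.

Yes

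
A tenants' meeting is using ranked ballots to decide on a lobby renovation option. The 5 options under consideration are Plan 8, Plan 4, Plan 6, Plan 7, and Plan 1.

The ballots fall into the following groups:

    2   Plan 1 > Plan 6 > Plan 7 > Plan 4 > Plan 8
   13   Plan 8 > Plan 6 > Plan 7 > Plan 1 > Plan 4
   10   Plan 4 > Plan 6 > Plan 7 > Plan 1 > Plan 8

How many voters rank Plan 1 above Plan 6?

2

Ballots ranking Plan 1 above Plan 6: 2.
Ballots ranking Plan 6 above Plan 1: 13+10 = 23.
So 2 of 25 voters prefer Plan 1 to Plan 6.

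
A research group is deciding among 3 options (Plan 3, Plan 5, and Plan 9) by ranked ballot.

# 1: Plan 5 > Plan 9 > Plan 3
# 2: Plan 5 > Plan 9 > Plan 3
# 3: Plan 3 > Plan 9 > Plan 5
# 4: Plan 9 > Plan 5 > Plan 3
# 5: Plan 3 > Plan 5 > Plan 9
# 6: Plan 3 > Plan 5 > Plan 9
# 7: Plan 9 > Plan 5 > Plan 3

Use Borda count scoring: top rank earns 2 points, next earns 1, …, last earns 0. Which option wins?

Borda scores:
  Plan 3: 0 + 0 + 2 + 0 + 2 + 2 + 0 = 6
  Plan 5: 2 + 2 + 0 + 1 + 1 + 1 + 1 = 8
  Plan 9: 1 + 1 + 1 + 2 + 0 + 0 + 2 = 7
Plan 5 has the highest total.

Plan 5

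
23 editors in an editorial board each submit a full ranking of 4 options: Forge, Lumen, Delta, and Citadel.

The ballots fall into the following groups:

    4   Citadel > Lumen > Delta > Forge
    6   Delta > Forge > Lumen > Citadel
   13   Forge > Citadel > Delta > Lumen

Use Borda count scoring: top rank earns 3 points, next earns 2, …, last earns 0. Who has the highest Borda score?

Forge

Borda scores:
  Forge: 4·0 + 6·2 + 13·3 = 51
  Lumen: 4·2 + 6·1 + 13·0 = 14
  Delta: 4·1 + 6·3 + 13·1 = 35
  Citadel: 4·3 + 6·0 + 13·2 = 38
Forge has the highest total.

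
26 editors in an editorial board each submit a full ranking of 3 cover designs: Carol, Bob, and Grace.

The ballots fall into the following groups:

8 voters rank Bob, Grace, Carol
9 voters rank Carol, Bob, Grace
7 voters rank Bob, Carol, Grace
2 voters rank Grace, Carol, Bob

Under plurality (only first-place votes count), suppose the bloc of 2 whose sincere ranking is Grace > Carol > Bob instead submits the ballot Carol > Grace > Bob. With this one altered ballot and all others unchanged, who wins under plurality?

First-place totals with the altered ballot: Carol 11, Bob 15, Grace 0.
The winner is unchanged: still Bob.

Bob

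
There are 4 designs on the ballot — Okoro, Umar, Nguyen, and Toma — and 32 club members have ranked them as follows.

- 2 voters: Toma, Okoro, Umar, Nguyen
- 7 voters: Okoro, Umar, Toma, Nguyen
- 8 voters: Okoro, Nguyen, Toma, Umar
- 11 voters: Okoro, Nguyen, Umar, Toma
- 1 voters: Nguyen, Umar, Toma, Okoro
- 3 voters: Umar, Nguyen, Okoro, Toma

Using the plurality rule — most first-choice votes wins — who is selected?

First-place vote totals:
  Okoro: 26
  Umar: 3
  Nguyen: 1
  Toma: 2
Okoro has the most first-place votes.

Okoro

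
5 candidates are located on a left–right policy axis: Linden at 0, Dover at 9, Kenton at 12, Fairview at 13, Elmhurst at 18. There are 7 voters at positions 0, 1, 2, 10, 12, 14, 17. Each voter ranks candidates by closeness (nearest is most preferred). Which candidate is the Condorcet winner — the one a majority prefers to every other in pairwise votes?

With single-peaked preferences on a line, the Condorcet winner is the candidate closest to the median voter.
The median voter (position 10) is closest to Dover at 9.
Check: Dover vs Fairview — voters closer to Dover: 4 of 7.

Dover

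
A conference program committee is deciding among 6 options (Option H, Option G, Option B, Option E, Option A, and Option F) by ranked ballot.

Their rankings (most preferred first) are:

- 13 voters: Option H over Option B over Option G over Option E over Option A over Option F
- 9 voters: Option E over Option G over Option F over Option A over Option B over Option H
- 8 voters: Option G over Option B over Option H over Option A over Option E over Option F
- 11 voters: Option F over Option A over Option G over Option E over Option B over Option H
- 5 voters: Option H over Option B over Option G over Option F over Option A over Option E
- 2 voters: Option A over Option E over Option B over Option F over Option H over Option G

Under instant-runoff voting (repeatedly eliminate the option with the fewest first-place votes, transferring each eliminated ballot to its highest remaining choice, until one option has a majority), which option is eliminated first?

Option B

Round 1: Option H 18, Option F 11, Option E 9, Option G 8, Option A 2, Option B 0. Option B has the fewest and is eliminated.
Round 2: Option H 18, Option F 11, Option E 9, Option G 8, Option A 2. Option A has the fewest and is eliminated.
Round 3: Option H 18, Option E 11, Option F 11, Option G 8. Option G has the fewest and is eliminated.
Round 4: Option H 26, Option E 11, Option F 11. Option H has a majority.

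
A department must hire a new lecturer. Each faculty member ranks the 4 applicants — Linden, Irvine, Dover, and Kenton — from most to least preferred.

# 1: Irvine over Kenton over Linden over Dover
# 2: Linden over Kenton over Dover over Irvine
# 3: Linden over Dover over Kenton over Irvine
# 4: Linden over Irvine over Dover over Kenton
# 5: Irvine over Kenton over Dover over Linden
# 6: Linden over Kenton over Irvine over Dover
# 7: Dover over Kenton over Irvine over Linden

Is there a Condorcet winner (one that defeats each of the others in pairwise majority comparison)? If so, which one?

Linden

Head-to-head results (7 voters total):
Linden vs Irvine: Linden wins 4–3.
Linden vs Dover: Linden wins 5–2.
Linden vs Kenton: Linden wins 4–3.
Irvine vs Dover: Irvine wins 4–3.
Irvine vs Kenton: Kenton wins 4–3.
Dover vs Kenton: Kenton wins 4–3.
Linden beats each rival — Irvine (4–3), Dover (5–2), Kenton (4–3) — so Linden is the Condorcet winner.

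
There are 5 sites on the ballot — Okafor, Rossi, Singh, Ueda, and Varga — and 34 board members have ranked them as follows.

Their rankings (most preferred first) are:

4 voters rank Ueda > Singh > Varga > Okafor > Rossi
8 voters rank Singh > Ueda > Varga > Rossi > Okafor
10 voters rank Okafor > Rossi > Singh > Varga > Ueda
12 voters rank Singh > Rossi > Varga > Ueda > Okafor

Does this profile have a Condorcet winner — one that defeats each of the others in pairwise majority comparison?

Head-to-head results (34 voters total):
Okafor vs Rossi: Rossi wins 20–14.
Okafor vs Singh: Singh wins 24–10.
Okafor vs Ueda: Ueda wins 24–10.
Okafor vs Varga: Varga wins 24–10.
Rossi vs Singh: Singh wins 24–10.
Rossi vs Ueda: Rossi wins 22–12.
Rossi vs Varga: Rossi wins 22–12.
Singh vs Ueda: Singh wins 30–4.
Singh vs Varga: Singh wins 34–0.
Ueda vs Varga: Varga wins 22–12.
Singh beats each rival — Okafor (24–10), Rossi (24–10), Ueda (30–4), Varga (34–0) — so Singh is the Condorcet winner.

Yes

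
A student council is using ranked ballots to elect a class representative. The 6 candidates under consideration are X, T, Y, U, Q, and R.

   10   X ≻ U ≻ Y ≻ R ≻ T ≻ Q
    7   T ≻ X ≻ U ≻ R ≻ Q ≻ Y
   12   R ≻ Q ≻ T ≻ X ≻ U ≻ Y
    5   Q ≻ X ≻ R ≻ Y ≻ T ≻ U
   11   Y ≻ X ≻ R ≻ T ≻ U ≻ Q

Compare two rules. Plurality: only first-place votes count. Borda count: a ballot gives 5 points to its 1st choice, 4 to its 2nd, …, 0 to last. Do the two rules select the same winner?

Plurality first-place counts: X 10, T 7, Y 11, U 0, Q 5, R 12 → R.
Borda totals: X 166, T 108, Y 95, U 84, Q 80, R 142 → X.
The two rules disagree: plurality picks R, Borda picks X.

No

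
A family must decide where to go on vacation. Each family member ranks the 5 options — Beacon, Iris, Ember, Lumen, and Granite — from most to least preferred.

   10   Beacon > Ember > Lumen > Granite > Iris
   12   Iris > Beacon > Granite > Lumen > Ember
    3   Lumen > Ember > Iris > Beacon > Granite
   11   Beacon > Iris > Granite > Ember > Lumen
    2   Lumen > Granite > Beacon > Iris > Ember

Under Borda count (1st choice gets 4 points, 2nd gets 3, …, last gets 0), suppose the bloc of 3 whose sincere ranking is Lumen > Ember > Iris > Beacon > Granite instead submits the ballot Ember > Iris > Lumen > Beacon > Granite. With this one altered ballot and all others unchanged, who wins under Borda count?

Beacon

Borda totals with the altered ballot: Beacon 127, Iris 92, Ember 53, Lumen 46, Granite 62.
The winner is unchanged: still Beacon.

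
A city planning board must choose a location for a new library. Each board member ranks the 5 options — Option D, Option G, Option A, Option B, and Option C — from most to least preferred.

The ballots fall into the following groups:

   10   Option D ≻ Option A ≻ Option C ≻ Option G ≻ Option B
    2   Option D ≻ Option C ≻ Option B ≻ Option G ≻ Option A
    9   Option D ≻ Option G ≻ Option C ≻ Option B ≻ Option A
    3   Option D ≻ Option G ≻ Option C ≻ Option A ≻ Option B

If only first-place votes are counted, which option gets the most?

Option D

First-place vote totals:
  Option D: 24
  Option G: 0
  Option A: 0
  Option B: 0
  Option C: 0
Option D has the most first-place votes.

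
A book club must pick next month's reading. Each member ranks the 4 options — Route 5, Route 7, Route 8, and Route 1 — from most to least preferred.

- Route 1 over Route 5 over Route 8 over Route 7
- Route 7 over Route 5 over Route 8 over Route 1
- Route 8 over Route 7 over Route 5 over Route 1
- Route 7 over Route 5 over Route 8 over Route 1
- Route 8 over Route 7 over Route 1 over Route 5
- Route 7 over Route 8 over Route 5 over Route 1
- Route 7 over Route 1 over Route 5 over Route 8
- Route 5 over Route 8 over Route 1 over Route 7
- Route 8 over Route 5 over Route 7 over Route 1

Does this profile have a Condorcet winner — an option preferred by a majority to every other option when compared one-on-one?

No

Head-to-head results (9 voters total):
Route 5 vs Route 7: Route 7 wins 6–3.
Route 5 vs Route 8: Route 5 wins 5–4.
Route 5 vs Route 1: Route 5 wins 6–3.
Route 7 vs Route 8: Route 8 wins 5–4.
Route 7 vs Route 1: Route 7 wins 7–2.
Route 8 vs Route 1: Route 8 wins 7–2.
No candidate beats all others: Route 5 beats Route 8 beats Route 7 beats Route 5, a majority cycle.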